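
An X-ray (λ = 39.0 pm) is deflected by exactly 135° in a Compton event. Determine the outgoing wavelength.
43.1420 pm

Using the Compton formula: λ' = λ + λ_C(1 − cos θ)

For θ = 135°, cos θ = -√2/2 (exact) ≈ -0.7071, so:
1 − cos 135° = 1 − (-√2/2) ≈ 1.7071

Δλ = λ_C × 1.7071 = 2.4263 × 1.7071 = 4.1420 pm

λ' = 39.0 + 4.1420 = 43.1420 pm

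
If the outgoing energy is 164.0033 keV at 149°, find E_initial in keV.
406.0003 keV

Convert final energy to wavelength (hc ≈ 1239.842 keV·pm):
λ' = hc/E' = 1239.842 / 164.0033 = 7.5599 pm

Calculate the Compton shift:
Δλ = λ_C(1 - cos(149°))
Δλ = 2.4263 × (1 - cos(149°))
Δλ = 4.5061 pm

Initial wavelength:
λ = λ' - Δλ = 7.5599 - 4.5061 = 3.0538 pm

Initial energy:
E = hc/λ = 1239.842 / 3.0538 = 406.0003 keV

(Intermediate values are shown rounded; full precision is carried through to the final answer.)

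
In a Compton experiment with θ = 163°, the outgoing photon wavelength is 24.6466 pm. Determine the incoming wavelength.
19.9000 pm

From λ' = λ + Δλ, we have λ = λ' - Δλ

First calculate the Compton shift:
Δλ = λ_C(1 - cos θ)
Δλ = 2.4263 × (1 - cos(163°))
Δλ = 2.4263 × 1.9563
Δλ = 4.7466 pm

Initial wavelength:
λ = λ' - Δλ
λ = 24.6466 - 4.7466
λ = 19.9000 pm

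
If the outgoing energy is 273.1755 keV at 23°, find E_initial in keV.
285.3000 keV

Convert final energy to wavelength (hc ≈ 1239.842 keV·pm):
λ' = hc/E' = 1239.842 / 273.1755 = 4.5386 pm

Calculate the Compton shift:
Δλ = λ_C(1 - cos(23°))
Δλ = 2.4263 × (1 - cos(23°))
Δλ = 0.1929 pm

Initial wavelength:
λ = λ' - Δλ = 4.5386 - 0.1929 = 4.3457 pm

Initial energy:
E = hc/λ = 1239.842 / 4.3457 = 285.3000 keV

(Intermediate values are shown rounded; full precision is carried through to the final answer.)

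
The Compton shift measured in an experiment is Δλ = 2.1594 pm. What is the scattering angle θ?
83.68°

From the Compton formula Δλ = λ_C(1 - cos θ), we can solve for θ:

cos θ = 1 - Δλ/λ_C

Given:
- Δλ = 2.1594 pm
- λ_C = h/(m_e·c) ≈ 2.42631024 pm

cos θ = 1 - 2.1594/2.42631024
cos θ = 1 - 0.889993
cos θ = 0.110007

θ = arccos(0.110007)
θ = 83.68°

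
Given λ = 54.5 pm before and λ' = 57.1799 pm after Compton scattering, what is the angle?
96.00°

First find the wavelength shift:
Δλ = λ' - λ = 57.1799 - 54.5 = 2.6799 pm

Using Δλ = λ_C(1 - cos θ), with λ_C = h/(m_e·c) ≈ 2.42631024 pm:
cos θ = 1 - Δλ/λ_C
cos θ = 1 - 2.6799/2.42631024
cos θ = -0.104517

θ = arccos(-0.104517)
θ = 96.00°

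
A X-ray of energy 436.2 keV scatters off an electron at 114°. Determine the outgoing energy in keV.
198.1987 keV

First convert energy to wavelength:
λ = hc/E, with hc ≈ 1239.842 keV·pm (i.e. 1239.842 eV·nm)

For E = 436.2 keV = 436200 eV:
λ = 1239.842 keV·pm / 436.2 keV
λ = 2.8424 pm

Calculate the Compton shift:
Δλ = λ_C(1 - cos(114°)) = 2.4263 × 1.4067
Δλ = 3.4132 pm

Final wavelength:
λ' = 2.8424 + 3.4132 = 6.2555 pm

Final energy:
E' = hc/λ' = 1239.842 / 6.2555 = 198.1987 keV

(Intermediate values are shown rounded; full precision is carried through to the final answer.)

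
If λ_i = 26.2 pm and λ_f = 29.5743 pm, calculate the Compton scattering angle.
113.00°

First find the wavelength shift:
Δλ = λ' - λ = 29.5743 - 26.2 = 3.3743 pm

Using Δλ = λ_C(1 - cos θ), with λ_C = h/(m_e·c) ≈ 2.42631024 pm:
cos θ = 1 - Δλ/λ_C
cos θ = 1 - 3.3743/2.42631024
cos θ = -0.390713

θ = arccos(-0.390713)
θ = 113.00°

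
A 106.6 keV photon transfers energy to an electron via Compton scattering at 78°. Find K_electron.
15.1166 keV

By energy conservation: K_e = E_initial - E_final

First find the scattered photon energy:
Initial wavelength: λ = hc/E = 11.6308 pm
Compton shift: Δλ = λ_C(1 - cos(78°)) = 1.9219 pm
Final wavelength: λ' = 11.6308 + 1.9219 = 13.5526 pm
Final photon energy: E' = hc/λ' = 91.4834 keV

Electron kinetic energy:
K_e = E - E' = 106.6000 - 91.4834 = 15.1166 keV

(Intermediate values are shown rounded; full precision is carried through to the final answer.)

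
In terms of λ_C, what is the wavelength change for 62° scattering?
0.5305 λ_C

The Compton shift formula is:
Δλ = λ_C(1 - cos θ)

Dividing both sides by λ_C:
Δλ/λ_C = 1 - cos θ

For θ = 62°:
Δλ/λ_C = 1 - cos(62°)
Δλ/λ_C = 1 - 0.4695
Δλ/λ_C = 0.5305

This means the shift is 0.5305 × λ_C = 1.2872 pm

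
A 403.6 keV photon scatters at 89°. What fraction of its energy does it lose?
0.4369 (or 43.69%)

Calculate initial and final photon energies:

Initial: E₀ = 403.6 keV → λ₀ = 3.0720 pm
Compton shift: Δλ = 2.3840 pm
Final wavelength: λ' = 5.4559 pm
Final energy: E' = 227.2470 keV

Fractional energy loss:
(E₀ - E')/E₀ = (403.6000 - 227.2470)/403.6000
= 176.3530/403.6000
= 0.4369
= 43.69%

(Intermediate values are shown rounded; full precision is carried through to the final answer.)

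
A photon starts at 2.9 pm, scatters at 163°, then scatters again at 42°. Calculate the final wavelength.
8.2698 pm

Apply Compton shift twice:

First scattering at θ₁ = 163°:
Δλ₁ = λ_C(1 - cos(163°))
Δλ₁ = 2.4263 × 1.9563
Δλ₁ = 4.7466 pm

After first scattering:
λ₁ = 2.9 + 4.7466 = 7.6466 pm

Second scattering at θ₂ = 42°:
Δλ₂ = λ_C(1 - cos(42°))
Δλ₂ = 2.4263 × 0.2569
Δλ₂ = 0.6232 pm

Final wavelength:
λ₂ = 7.6466 + 0.6232 = 8.2698 pm

Total shift: Δλ_total = 4.7466 + 0.6232 = 5.3698 pm

(Intermediate values are shown rounded; full precision is carried through to the final answer.)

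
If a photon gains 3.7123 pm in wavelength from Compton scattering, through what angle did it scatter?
122.01°

From the Compton formula Δλ = λ_C(1 - cos θ), we can solve for θ:

cos θ = 1 - Δλ/λ_C

Given:
- Δλ = 3.7123 pm
- λ_C = h/(m_e·c) ≈ 2.42631024 pm

cos θ = 1 - 3.7123/2.42631024
cos θ = 1 - 1.530019
cos θ = -0.530019

θ = arccos(-0.530019)
θ = 122.01°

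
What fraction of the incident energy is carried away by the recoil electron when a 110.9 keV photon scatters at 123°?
0.2511 (or 25.11%)

Calculate initial and final photon energies:

Initial: E₀ = 110.9 keV → λ₀ = 11.1798 pm
Compton shift: Δλ = 3.7478 pm
Final wavelength: λ' = 14.9276 pm
Final energy: E' = 83.0571 keV

Fractional energy loss:
(E₀ - E')/E₀ = (110.9000 - 83.0571)/110.9000
= 27.8429/110.9000
= 0.2511
= 25.11%

(Intermediate values are shown rounded; full precision is carried through to the final answer.)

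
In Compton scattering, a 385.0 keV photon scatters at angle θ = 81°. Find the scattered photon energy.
235.3928 keV

First convert energy to wavelength:
λ = hc/E, with hc ≈ 1239.842 keV·pm (i.e. 1239.842 eV·nm)

For E = 385.0 keV = 385000 eV:
λ = 1239.842 keV·pm / 385.0 keV
λ = 3.2204 pm

Calculate the Compton shift:
Δλ = λ_C(1 - cos(81°)) = 2.4263 × 0.8436
Δλ = 2.0468 pm

Final wavelength:
λ' = 3.2204 + 2.0468 = 5.2671 pm

Final energy:
E' = hc/λ' = 1239.842 / 5.2671 = 235.3928 keV

(Intermediate values are shown rounded; full precision is carried through to the final answer.)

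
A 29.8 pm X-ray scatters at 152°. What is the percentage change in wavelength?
15.3309%

Calculate the Compton shift:
Δλ = λ_C(1 - cos(152°))
Δλ = 2.4263 × (1 - cos(152°))
Δλ = 2.4263 × 1.8829
Δλ = 4.5686 pm

Percentage change:
(Δλ/λ₀) × 100 = (4.5686/29.8) × 100
= 15.3309%

(Intermediate values are shown rounded; full precision is carried through to the final answer.)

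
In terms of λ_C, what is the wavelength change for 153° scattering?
1.8910 λ_C

The Compton shift formula is:
Δλ = λ_C(1 - cos θ)

Dividing both sides by λ_C:
Δλ/λ_C = 1 - cos θ

For θ = 153°:
Δλ/λ_C = 1 - cos(153°)
Δλ/λ_C = 1 - -0.8910
Δλ/λ_C = 1.8910

This means the shift is 1.8910 × λ_C = 4.5882 pm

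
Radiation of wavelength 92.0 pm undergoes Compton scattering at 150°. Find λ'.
96.5276 pm

Using the Compton formula: λ' = λ + λ_C(1 − cos θ)

For θ = 150°, cos θ = -√3/2 (exact) ≈ -0.8660, so:
1 − cos 150° = 1 − (-√3/2) ≈ 1.8660

Δλ = λ_C × 1.8660 = 2.4263 × 1.8660 = 4.5276 pm

λ' = 92.0 + 4.5276 = 96.5276 pm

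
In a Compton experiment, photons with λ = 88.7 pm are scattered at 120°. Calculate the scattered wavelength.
92.3395 pm

Using the Compton scattering formula:
λ' = λ + Δλ = λ + λ_C(1 - cos θ)

Given:
- Initial wavelength λ = 88.7 pm
- Scattering angle θ = 120°
- Compton wavelength λ_C ≈ 2.4263 pm

Calculate the shift:
Δλ = 2.4263 × (1 - cos(120°))
Δλ = 2.4263 × 1.5000
Δλ = 3.6395 pm

Final wavelength:
λ' = 88.7 + 3.6395 = 92.3395 pm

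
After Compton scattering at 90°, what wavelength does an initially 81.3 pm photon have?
83.7263 pm

Using the Compton formula: λ' = λ + λ_C(1 − cos θ)

For θ = 90°, cos θ = 0 (exact) = 0.0000, so:
1 − cos 90° = 1 − (0) = 1.0000

Δλ = λ_C × 1.0000 = 2.4263 × 1.0000 = 2.4263 pm

λ' = 81.3 + 2.4263 = 83.7263 pm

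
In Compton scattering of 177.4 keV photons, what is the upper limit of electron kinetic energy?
72.6976 keV

Maximum energy transfer occurs at θ = 180° (backscattering).

Initial photon: E₀ = 177.4 keV → λ₀ = 6.9890 pm

Maximum Compton shift (at 180°):
Δλ_max = 2λ_C = 2 × 2.4263 = 4.8526 pm

Final wavelength:
λ' = 6.9890 + 4.8526 = 11.8416 pm

Minimum photon energy (maximum energy to electron):
E'_min = hc/λ' = 104.7024 keV

Maximum electron kinetic energy:
K_max = E₀ - E'_min = 177.4000 - 104.7024 = 72.6976 keV

(Intermediate values are shown rounded; full precision is carried through to the final answer.)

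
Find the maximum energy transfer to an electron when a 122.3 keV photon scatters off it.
39.5906 keV

Maximum energy transfer occurs at θ = 180° (backscattering).

Initial photon: E₀ = 122.3 keV → λ₀ = 10.1377 pm

Maximum Compton shift (at 180°):
Δλ_max = 2λ_C = 2 × 2.4263 = 4.8526 pm

Final wavelength:
λ' = 10.1377 + 4.8526 = 14.9903 pm

Minimum photon energy (maximum energy to electron):
E'_min = hc/λ' = 82.7094 keV

Maximum electron kinetic energy:
K_max = E₀ - E'_min = 122.3000 - 82.7094 = 39.5906 keV

(Intermediate values are shown rounded; full precision is carried through to the final answer.)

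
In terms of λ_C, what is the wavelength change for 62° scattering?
0.5305 λ_C

The Compton shift formula is:
Δλ = λ_C(1 - cos θ)

Dividing both sides by λ_C:
Δλ/λ_C = 1 - cos θ

For θ = 62°:
Δλ/λ_C = 1 - cos(62°)
Δλ/λ_C = 1 - 0.4695
Δλ/λ_C = 0.5305

This means the shift is 0.5305 × λ_C = 1.2872 pm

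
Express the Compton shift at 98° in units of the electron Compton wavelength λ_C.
1.1392 λ_C

The Compton shift formula is:
Δλ = λ_C(1 - cos θ)

Dividing both sides by λ_C:
Δλ/λ_C = 1 - cos θ

For θ = 98°:
Δλ/λ_C = 1 - cos(98°)
Δλ/λ_C = 1 - -0.1392
Δλ/λ_C = 1.1392

This means the shift is 1.1392 × λ_C = 2.7640 pm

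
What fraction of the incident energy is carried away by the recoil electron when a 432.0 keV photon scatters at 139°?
0.5973 (or 59.73%)

Calculate initial and final photon energies:

Initial: E₀ = 432.0 keV → λ₀ = 2.8700 pm
Compton shift: Δλ = 4.2575 pm
Final wavelength: λ' = 7.1275 pm
Final energy: E' = 173.9525 keV

Fractional energy loss:
(E₀ - E')/E₀ = (432.0000 - 173.9525)/432.0000
= 258.0475/432.0000
= 0.5973
= 59.73%

(Intermediate values are shown rounded; full precision is carried through to the final answer.)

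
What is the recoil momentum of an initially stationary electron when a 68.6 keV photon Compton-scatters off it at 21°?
1.3307e-23 kg·m/s

The electron is initially at rest, so by conservation of momentum:
p⃗_e = p⃗₀ − p⃗'  (incident photon momentum minus scattered photon momentum)

Photon momentum magnitudes (p = h/λ = E/c):
λ₀ = hc/E₀ = 18.0735 pm → p₀ = h/λ₀ = 3.6662e-23 kg·m/s
Δλ = λ_C(1 − cos 21°) = 0.1612 pm
λ' = 18.2347 pm → p' = h/λ' = 3.6338e-23 kg·m/s

The scattered photon makes angle θ = 21° with the incident direction, so by the law of cosines:
|p⃗_e|² = p₀² + p'² − 2p₀p'cos θ
|p⃗_e|² = (3.6662e-23)² + (3.6338e-23)² − 2·3.6662e-23·3.6338e-23·cos(21°)
|p⃗_e| = 1.3307e-23 kg·m/s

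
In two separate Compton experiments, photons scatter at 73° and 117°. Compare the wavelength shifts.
117° produces the larger shift by a factor of 2.055

Calculate both shifts using Δλ = λ_C(1 - cos θ):

For θ₁ = 73°:
Δλ₁ = 2.4263 × (1 - cos(73°))
Δλ₁ = 2.4263 × 0.7076
Δλ₁ = 1.7169 pm

For θ₂ = 117°:
Δλ₂ = 2.4263 × (1 - cos(117°))
Δλ₂ = 2.4263 × 1.4540
Δλ₂ = 3.5278 pm

The 117° angle produces the larger shift.
Ratio: 3.5278/1.7169 = 2.055

(Intermediate values are shown rounded; full precision is carried through to the final answer.)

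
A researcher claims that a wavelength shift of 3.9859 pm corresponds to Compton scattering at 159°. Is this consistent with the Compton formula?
No, inconsistent

Calculate the expected shift for θ = 159°:

Δλ_expected = λ_C(1 - cos(159°))
Δλ_expected = 2.4263 × (1 - cos(159°))
Δλ_expected = 2.4263 × 1.9336
Δλ_expected = 4.6915 pm

Given shift: 3.9859 pm
Expected shift: 4.6915 pm
Difference: 0.7056 pm

The values do not match. The given shift corresponds to θ ≈ 130.0°, not 159°.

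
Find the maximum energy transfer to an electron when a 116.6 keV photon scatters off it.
36.5374 keV

Maximum energy transfer occurs at θ = 180° (backscattering).

Initial photon: E₀ = 116.6 keV → λ₀ = 10.6333 pm

Maximum Compton shift (at 180°):
Δλ_max = 2λ_C = 2 × 2.4263 = 4.8526 pm

Final wavelength:
λ' = 10.6333 + 4.8526 = 15.4859 pm

Minimum photon energy (maximum energy to electron):
E'_min = hc/λ' = 80.0626 keV

Maximum electron kinetic energy:
K_max = E₀ - E'_min = 116.6000 - 80.0626 = 36.5374 keV

(Intermediate values are shown rounded; full precision is carried through to the final answer.)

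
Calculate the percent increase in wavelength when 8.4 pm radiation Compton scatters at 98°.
32.9046%

Calculate the Compton shift:
Δλ = λ_C(1 - cos(98°))
Δλ = 2.4263 × (1 - cos(98°))
Δλ = 2.4263 × 1.1392
Δλ = 2.7640 pm

Percentage change:
(Δλ/λ₀) × 100 = (2.7640/8.4) × 100
= 32.9046%

(Intermediate values are shown rounded; full precision is carried through to the final answer.)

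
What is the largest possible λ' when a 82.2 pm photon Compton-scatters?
87.0526 pm (at θ = 180°)

The Compton shift is Δλ = λ_C(1 − cos θ).

Since cos θ ranges from −1 to 1, the factor (1 − cos θ) ranges from 0 to 2; the maximum shift occurs at θ = 180° (backscattering):
Δλ_max = 2λ_C = 2 × 2.4263 pm = 4.8526 pm

Maximum scattered wavelength:
λ'_max = λ₀ + Δλ_max = 82.2 + 4.8526 = 87.0526 pm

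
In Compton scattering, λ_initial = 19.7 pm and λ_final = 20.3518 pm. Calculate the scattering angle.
43.00°

First find the wavelength shift:
Δλ = λ' - λ = 20.3518 - 19.7 = 0.6518 pm

Using Δλ = λ_C(1 - cos θ), with λ_C = h/(m_e·c) ≈ 2.42631024 pm:
cos θ = 1 - Δλ/λ_C
cos θ = 1 - 0.6518/2.42631024
cos θ = 0.731362

θ = arccos(0.731362)
θ = 43.00°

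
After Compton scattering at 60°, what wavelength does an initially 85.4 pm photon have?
86.6132 pm

Using the Compton formula: λ' = λ + λ_C(1 − cos θ)

For θ = 60°, cos θ = 1/2 (exact) = 0.5000, so:
1 − cos 60° = 1 − (1/2) = 0.5000

Δλ = λ_C × 0.5000 = 2.4263 × 0.5000 = 1.2132 pm

λ' = 85.4 + 1.2132 = 86.6132 pm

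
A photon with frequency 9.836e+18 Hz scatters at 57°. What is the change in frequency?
3.441e+17 Hz (decrease)

Convert frequency to wavelength (c = 299792458 m/s):
λ₀ = c/f₀ = 299792458/9.836e+18 = 3.0479103e-11 m = 30.4791 pm

Calculate Compton shift:
Δλ = λ_C(1 - cos(57°)) = 1.1048 pm

Final wavelength:
λ' = λ₀ + Δλ = 30.4791 + 1.1048 = 31.5840 pm

Final frequency:
f' = c/λ' = 299792458/3.1583950e-11 = 9.4919241e+18 Hz

Frequency shift (decrease):
Δf = f₀ - f' = 9.836e+18 - 9.4919241e+18 = 3.441e+17 Hz

(Intermediate values are shown rounded; full precision is carried through to the final answer.)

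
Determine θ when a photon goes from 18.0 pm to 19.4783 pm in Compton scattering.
67.00°

First find the wavelength shift:
Δλ = λ' - λ = 19.4783 - 18.0 = 1.4783 pm

Using Δλ = λ_C(1 - cos θ), with λ_C = h/(m_e·c) ≈ 2.42631024 pm:
cos θ = 1 - Δλ/λ_C
cos θ = 1 - 1.4783/2.42631024
cos θ = 0.390721

θ = arccos(0.390721)
θ = 67.00°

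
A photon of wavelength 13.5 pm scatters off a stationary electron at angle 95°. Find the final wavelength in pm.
16.1378 pm

Using the Compton scattering formula:
λ' = λ + Δλ = λ + λ_C(1 - cos θ)

Given:
- Initial wavelength λ = 13.5 pm
- Scattering angle θ = 95°
- Compton wavelength λ_C ≈ 2.4263 pm

Calculate the shift:
Δλ = 2.4263 × (1 - cos(95°))
Δλ = 2.4263 × 1.0872
Δλ = 2.6378 pm

Final wavelength:
λ' = 13.5 + 2.6378 = 16.1378 pm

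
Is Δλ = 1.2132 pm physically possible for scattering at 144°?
No, inconsistent

Calculate the expected shift for θ = 144°:

Δλ_expected = λ_C(1 - cos(144°))
Δλ_expected = 2.4263 × (1 - cos(144°))
Δλ_expected = 2.4263 × 1.8090
Δλ_expected = 4.3892 pm

Given shift: 1.2132 pm
Expected shift: 4.3892 pm
Difference: 3.1761 pm

The values do not match. The given shift corresponds to θ ≈ 60.0°, not 144°.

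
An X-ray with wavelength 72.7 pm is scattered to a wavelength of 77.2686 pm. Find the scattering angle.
152.00°

First find the wavelength shift:
Δλ = λ' - λ = 77.2686 - 72.7 = 4.5686 pm

Using Δλ = λ_C(1 - cos θ), with λ_C = h/(m_e·c) ≈ 2.42631024 pm:
cos θ = 1 - Δλ/λ_C
cos θ = 1 - 4.5686/2.42631024
cos θ = -0.882941

θ = arccos(-0.882941)
θ = 152.00°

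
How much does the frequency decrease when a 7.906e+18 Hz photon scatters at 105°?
5.893e+17 Hz (decrease)

Convert frequency to wavelength (c = 299792458 m/s):
λ₀ = c/f₀ = 299792458/7.906e+18 = 3.7919613e-11 m = 37.9196 pm

Calculate Compton shift:
Δλ = λ_C(1 - cos(105°)) = 3.0543 pm

Final wavelength:
λ' = λ₀ + Δλ = 37.9196 + 3.0543 = 40.9739 pm

Final frequency:
f' = c/λ' = 299792458/4.0973898e-11 = 7.3166692e+18 Hz

Frequency shift (decrease):
Δf = f₀ - f' = 7.906e+18 - 7.3166692e+18 = 5.893e+17 Hz

(Intermediate values are shown rounded; full precision is carried through to the final answer.)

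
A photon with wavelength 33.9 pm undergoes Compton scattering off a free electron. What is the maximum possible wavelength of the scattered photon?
38.7526 pm (at θ = 180°)

The Compton shift is Δλ = λ_C(1 − cos θ).

Since cos θ ranges from −1 to 1, the factor (1 − cos θ) ranges from 0 to 2; the maximum shift occurs at θ = 180° (backscattering):
Δλ_max = 2λ_C = 2 × 2.4263 pm = 4.8526 pm

Maximum scattered wavelength:
λ'_max = λ₀ + Δλ_max = 33.9 + 4.8526 = 38.7526 pm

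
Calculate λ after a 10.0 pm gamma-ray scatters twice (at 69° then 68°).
13.0742 pm

Apply Compton shift twice:

First scattering at θ₁ = 69°:
Δλ₁ = λ_C(1 - cos(69°))
Δλ₁ = 2.4263 × 0.6416
Δλ₁ = 1.5568 pm

After first scattering:
λ₁ = 10.0 + 1.5568 = 11.5568 pm

Second scattering at θ₂ = 68°:
Δλ₂ = λ_C(1 - cos(68°))
Δλ₂ = 2.4263 × 0.6254
Δλ₂ = 1.5174 pm

Final wavelength:
λ₂ = 11.5568 + 1.5174 = 13.0742 pm

Total shift: Δλ_total = 1.5568 + 1.5174 = 3.0742 pm

(Intermediate values are shown rounded; full precision is carried through to the final answer.)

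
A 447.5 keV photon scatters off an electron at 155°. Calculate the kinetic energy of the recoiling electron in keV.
279.8607 keV

By energy conservation: K_e = E_initial - E_final

First find the scattered photon energy:
Initial wavelength: λ = hc/E = 2.7706 pm
Compton shift: Δλ = λ_C(1 - cos(155°)) = 4.6253 pm
Final wavelength: λ' = 2.7706 + 4.6253 = 7.3959 pm
Final photon energy: E' = hc/λ' = 167.6393 keV

Electron kinetic energy:
K_e = E - E' = 447.5000 - 167.6393 = 279.8607 keV

(Intermediate values are shown rounded; full precision is carried through to the final answer.)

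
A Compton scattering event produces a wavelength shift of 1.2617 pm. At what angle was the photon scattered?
61.32°

From the Compton formula Δλ = λ_C(1 - cos θ), we can solve for θ:

cos θ = 1 - Δλ/λ_C

Given:
- Δλ = 1.2617 pm
- λ_C = h/(m_e·c) ≈ 2.42631024 pm

cos θ = 1 - 1.2617/2.42631024
cos θ = 1 - 0.520008
cos θ = 0.479992

θ = arccos(0.479992)
θ = 61.32°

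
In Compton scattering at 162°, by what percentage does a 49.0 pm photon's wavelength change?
9.6610%

Calculate the Compton shift:
Δλ = λ_C(1 - cos(162°))
Δλ = 2.4263 × (1 - cos(162°))
Δλ = 2.4263 × 1.9511
Δλ = 4.7339 pm

Percentage change:
(Δλ/λ₀) × 100 = (4.7339/49.0) × 100
= 9.6610%

(Intermediate values are shown rounded; full precision is carried through to the final answer.)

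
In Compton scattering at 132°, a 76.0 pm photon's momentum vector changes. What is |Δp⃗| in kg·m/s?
1.5528e-23 kg·m/s

Photon momentum magnitude is p = h/λ.

Initial momentum:
p₀ = h/λ = 6.6261e-34/7.6000e-11 = 8.7185e-24 kg·m/s

After scattering:
λ' = λ + Δλ = 76.0 + 4.0498 = 80.0498 pm
p' = h/λ' = 6.6261e-34/8.0050e-11 = 8.2774e-24 kg·m/s

Momentum is a vector; the scattered photon's direction makes angle θ = 132° with the incident direction. The magnitude of the vector change Δp⃗ = p⃗₀ − p⃗' is found from the law of cosines:
|Δp⃗|² = p₀² + p'² − 2p₀p'cos θ
|Δp⃗|² = (8.7185e-24)² + (8.2774e-24)² − 2·8.7185e-24·8.2774e-24·cos(132°)
|Δp⃗| = 1.5528e-23 kg·m/s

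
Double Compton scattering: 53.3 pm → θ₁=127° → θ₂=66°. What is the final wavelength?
58.6259 pm

Apply Compton shift twice:

First scattering at θ₁ = 127°:
Δλ₁ = λ_C(1 - cos(127°))
Δλ₁ = 2.4263 × 1.6018
Δλ₁ = 3.8865 pm

After first scattering:
λ₁ = 53.3 + 3.8865 = 57.1865 pm

Second scattering at θ₂ = 66°:
Δλ₂ = λ_C(1 - cos(66°))
Δλ₂ = 2.4263 × 0.5933
Δλ₂ = 1.4394 pm

Final wavelength:
λ₂ = 57.1865 + 1.4394 = 58.6259 pm

Total shift: Δλ_total = 3.8865 + 1.4394 = 5.3259 pm

(Intermediate values are shown rounded; full precision is carried through to the final answer.)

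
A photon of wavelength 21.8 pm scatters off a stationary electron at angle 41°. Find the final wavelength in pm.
22.3952 pm

Using the Compton scattering formula:
λ' = λ + Δλ = λ + λ_C(1 - cos θ)

Given:
- Initial wavelength λ = 21.8 pm
- Scattering angle θ = 41°
- Compton wavelength λ_C ≈ 2.4263 pm

Calculate the shift:
Δλ = 2.4263 × (1 - cos(41°))
Δλ = 2.4263 × 0.2453
Δλ = 0.5952 pm

Final wavelength:
λ' = 21.8 + 0.5952 = 22.3952 pm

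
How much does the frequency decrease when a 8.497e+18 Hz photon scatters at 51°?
2.112e+17 Hz (decrease)

Convert frequency to wavelength (c = 299792458 m/s):
λ₀ = c/f₀ = 299792458/8.497e+18 = 3.5282153e-11 m = 35.2822 pm

Calculate Compton shift:
Δλ = λ_C(1 - cos(51°)) = 0.8994 pm

Final wavelength:
λ' = λ₀ + Δλ = 35.2822 + 0.8994 = 36.1815 pm

Final frequency:
f' = c/λ' = 299792458/3.6181537e-11 = 8.2857855e+18 Hz

Frequency shift (decrease):
Δf = f₀ - f' = 8.497e+18 - 8.2857855e+18 = 2.112e+17 Hz

(Intermediate values are shown rounded; full precision is carried through to the final answer.)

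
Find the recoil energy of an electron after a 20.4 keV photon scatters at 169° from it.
1.4955 keV

By energy conservation: K_e = E_initial - E_final

First find the scattered photon energy:
Initial wavelength: λ = hc/E = 60.7766 pm
Compton shift: Δλ = λ_C(1 - cos(169°)) = 4.8080 pm
Final wavelength: λ' = 60.7766 + 4.8080 = 65.5846 pm
Final photon energy: E' = hc/λ' = 18.9045 keV

Electron kinetic energy:
K_e = E - E' = 20.4000 - 18.9045 = 1.4955 keV

(Intermediate values are shown rounded; full precision is carried through to the final answer.)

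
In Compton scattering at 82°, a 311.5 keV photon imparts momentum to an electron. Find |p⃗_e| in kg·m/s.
1.8594e-22 kg·m/s

The electron is initially at rest, so by conservation of momentum:
p⃗_e = p⃗₀ − p⃗'  (incident photon momentum minus scattered photon momentum)

Photon momentum magnitudes (p = h/λ = E/c):
λ₀ = hc/E₀ = 3.9802 pm → p₀ = h/λ₀ = 1.6647e-22 kg·m/s
Δλ = λ_C(1 − cos 82°) = 2.0886 pm
λ' = 6.0689 pm → p' = h/λ' = 1.0918e-22 kg·m/s

The scattered photon makes angle θ = 82° with the incident direction, so by the law of cosines:
|p⃗_e|² = p₀² + p'² − 2p₀p'cos θ
|p⃗_e|² = (1.6647e-22)² + (1.0918e-22)² − 2·1.6647e-22·1.0918e-22·cos(82°)
|p⃗_e| = 1.8594e-22 kg·m/s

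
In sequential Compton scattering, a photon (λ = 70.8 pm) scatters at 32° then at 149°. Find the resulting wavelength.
75.6747 pm

Apply Compton shift twice:

First scattering at θ₁ = 32°:
Δλ₁ = λ_C(1 - cos(32°))
Δλ₁ = 2.4263 × 0.1520
Δλ₁ = 0.3687 pm

After first scattering:
λ₁ = 70.8 + 0.3687 = 71.1687 pm

Second scattering at θ₂ = 149°:
Δλ₂ = λ_C(1 - cos(149°))
Δλ₂ = 2.4263 × 1.8572
Δλ₂ = 4.5061 pm

Final wavelength:
λ₂ = 71.1687 + 4.5061 = 75.6747 pm

Total shift: Δλ_total = 0.3687 + 4.5061 = 4.8747 pm

(Intermediate values are shown rounded; full precision is carried through to the final answer.)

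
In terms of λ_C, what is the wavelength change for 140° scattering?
1.7660 λ_C

The Compton shift formula is:
Δλ = λ_C(1 - cos θ)

Dividing both sides by λ_C:
Δλ/λ_C = 1 - cos θ

For θ = 140°:
Δλ/λ_C = 1 - cos(140°)
Δλ/λ_C = 1 - -0.7660
Δλ/λ_C = 1.7660

This means the shift is 1.7660 × λ_C = 4.2850 pm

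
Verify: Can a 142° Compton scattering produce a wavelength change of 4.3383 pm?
Yes, consistent

Calculate the expected shift for θ = 142°:

Δλ_expected = λ_C(1 - cos(142°))
Δλ_expected = 2.4263 × (1 - cos(142°))
Δλ_expected = 2.4263 × 1.7880
Δλ_expected = 4.3383 pm

Given shift: 4.3383 pm
Expected shift: 4.3383 pm
Difference: 0.0000 pm

The values match. This is consistent with Compton scattering at the stated angle.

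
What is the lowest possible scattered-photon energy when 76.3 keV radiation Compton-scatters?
58.7542 keV (at θ = 180°)

The scattered photon has minimum energy when its wavelength is maximum, i.e., when the Compton shift Δλ = λ_C(1 − cos θ) is maximum. This occurs at θ = 180° (backscattering), giving Δλ_max = 2λ_C = 4.8526 pm.

Initial wavelength: λ₀ = hc/E₀ = 16.2496 pm
Maximum final wavelength: λ'_max = λ₀ + 2λ_C = 16.2496 + 4.8526 = 21.1022 pm
Minimum final energy: E'_min = hc/λ'_max = 58.7542 keV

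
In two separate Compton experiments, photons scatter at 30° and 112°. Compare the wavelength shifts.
112° produces the larger shift by a factor of 10.260

Calculate both shifts using Δλ = λ_C(1 - cos θ):

For θ₁ = 30°:
Δλ₁ = 2.4263 × (1 - cos(30°))
Δλ₁ = 2.4263 × 0.1340
Δλ₁ = 0.3251 pm

For θ₂ = 112°:
Δλ₂ = 2.4263 × (1 - cos(112°))
Δλ₂ = 2.4263 × 1.3746
Δλ₂ = 3.3352 pm

The 112° angle produces the larger shift.
Ratio: 3.3352/0.3251 = 10.260

(Intermediate values are shown rounded; full precision is carried through to the final answer.)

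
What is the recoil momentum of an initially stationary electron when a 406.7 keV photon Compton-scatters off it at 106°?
2.6795e-22 kg·m/s

The electron is initially at rest, so by conservation of momentum:
p⃗_e = p⃗₀ − p⃗'  (incident photon momentum minus scattered photon momentum)

Photon momentum magnitudes (p = h/λ = E/c):
λ₀ = hc/E₀ = 3.0485 pm → p₀ = h/λ₀ = 2.1735e-22 kg·m/s
Δλ = λ_C(1 − cos 106°) = 3.0951 pm
λ' = 6.1436 pm → p' = h/λ' = 1.0785e-22 kg·m/s

The scattered photon makes angle θ = 106° with the incident direction, so by the law of cosines:
|p⃗_e|² = p₀² + p'² − 2p₀p'cos θ
|p⃗_e|² = (2.1735e-22)² + (1.0785e-22)² − 2·2.1735e-22·1.0785e-22·cos(106°)
|p⃗_e| = 2.6795e-22 kg·m/s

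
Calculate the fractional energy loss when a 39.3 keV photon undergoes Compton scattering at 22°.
0.0056 (or 0.56%)

Calculate initial and final photon energies:

Initial: E₀ = 39.3 keV → λ₀ = 31.5481 pm
Compton shift: Δλ = 0.1767 pm
Final wavelength: λ' = 31.7248 pm
Final energy: E' = 39.0811 keV

Fractional energy loss:
(E₀ - E')/E₀ = (39.3000 - 39.0811)/39.3000
= 0.2189/39.3000
= 0.0056
= 0.56%

(Intermediate values are shown rounded; full precision is carried through to the final answer.)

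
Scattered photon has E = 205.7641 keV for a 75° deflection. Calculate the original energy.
293.2999 keV

Convert final energy to wavelength (hc ≈ 1239.842 keV·pm):
λ' = hc/E' = 1239.842 / 205.7641 = 6.0256 pm

Calculate the Compton shift:
Δλ = λ_C(1 - cos(75°))
Δλ = 2.4263 × (1 - cos(75°))
Δλ = 1.7983 pm

Initial wavelength:
λ = λ' - Δλ = 6.0256 - 1.7983 = 4.2272 pm

Initial energy:
E = hc/λ = 1239.842 / 4.2272 = 293.2999 keV

(Intermediate values are shown rounded; full precision is carried through to the final answer.)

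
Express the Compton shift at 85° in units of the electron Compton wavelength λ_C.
0.9128 λ_C

The Compton shift formula is:
Δλ = λ_C(1 - cos θ)

Dividing both sides by λ_C:
Δλ/λ_C = 1 - cos θ

For θ = 85°:
Δλ/λ_C = 1 - cos(85°)
Δλ/λ_C = 1 - 0.0872
Δλ/λ_C = 0.9128

This means the shift is 0.9128 × λ_C = 2.2148 pm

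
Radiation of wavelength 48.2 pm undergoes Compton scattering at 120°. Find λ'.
51.8395 pm

Using the Compton formula: λ' = λ + λ_C(1 − cos θ)

For θ = 120°, cos θ = -1/2 (exact) = -0.5000, so:
1 − cos 120° = 1 − (-1/2) = 1.5000

Δλ = λ_C × 1.5000 = 2.4263 × 1.5000 = 3.6395 pm

λ' = 48.2 + 3.6395 = 51.8395 pm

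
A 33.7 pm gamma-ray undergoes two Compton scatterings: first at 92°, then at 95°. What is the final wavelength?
38.8488 pm

Apply Compton shift twice:

First scattering at θ₁ = 92°:
Δλ₁ = λ_C(1 - cos(92°))
Δλ₁ = 2.4263 × 1.0349
Δλ₁ = 2.5110 pm

After first scattering:
λ₁ = 33.7 + 2.5110 = 36.2110 pm

Second scattering at θ₂ = 95°:
Δλ₂ = λ_C(1 - cos(95°))
Δλ₂ = 2.4263 × 1.0872
Δλ₂ = 2.6378 pm

Final wavelength:
λ₂ = 36.2110 + 2.6378 = 38.8488 pm

Total shift: Δλ_total = 2.5110 + 2.6378 = 5.1488 pm

(Intermediate values are shown rounded; full precision is carried through to the final answer.)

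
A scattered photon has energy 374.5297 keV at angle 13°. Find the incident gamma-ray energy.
381.7000 keV

Convert final energy to wavelength (hc ≈ 1239.842 keV·pm):
λ' = hc/E' = 1239.842 / 374.5297 = 3.3104 pm

Calculate the Compton shift:
Δλ = λ_C(1 - cos(13°))
Δλ = 2.4263 × (1 - cos(13°))
Δλ = 0.0622 pm

Initial wavelength:
λ = λ' - Δλ = 3.3104 - 0.0622 = 3.2482 pm

Initial energy:
E = hc/λ = 1239.842 / 3.2482 = 381.7000 keV

(Intermediate values are shown rounded; full precision is carried through to the final answer.)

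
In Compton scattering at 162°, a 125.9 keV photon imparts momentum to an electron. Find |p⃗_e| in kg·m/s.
1.1139e-22 kg·m/s

The electron is initially at rest, so by conservation of momentum:
p⃗_e = p⃗₀ − p⃗'  (incident photon momentum minus scattered photon momentum)

Photon momentum magnitudes (p = h/λ = E/c):
λ₀ = hc/E₀ = 9.8478 pm → p₀ = h/λ₀ = 6.7285e-23 kg·m/s
Δλ = λ_C(1 − cos 162°) = 4.7339 pm
λ' = 14.5817 pm → p' = h/λ' = 4.5441e-23 kg·m/s

The scattered photon makes angle θ = 162° with the incident direction, so by the law of cosines:
|p⃗_e|² = p₀² + p'² − 2p₀p'cos θ
|p⃗_e|² = (6.7285e-23)² + (4.5441e-23)² − 2·6.7285e-23·4.5441e-23·cos(162°)
|p⃗_e| = 1.1139e-22 kg·m/s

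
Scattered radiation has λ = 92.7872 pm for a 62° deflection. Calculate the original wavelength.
91.5000 pm

From λ' = λ + Δλ, we have λ = λ' - Δλ

First calculate the Compton shift:
Δλ = λ_C(1 - cos θ)
Δλ = 2.4263 × (1 - cos(62°))
Δλ = 2.4263 × 0.5305
Δλ = 1.2872 pm

Initial wavelength:
λ = λ' - Δλ
λ = 92.7872 - 1.2872
λ = 91.5000 pm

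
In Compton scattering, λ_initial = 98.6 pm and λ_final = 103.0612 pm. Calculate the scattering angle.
147.00°

First find the wavelength shift:
Δλ = λ' - λ = 103.0612 - 98.6 = 4.4612 pm

Using Δλ = λ_C(1 - cos θ), with λ_C = h/(m_e·c) ≈ 2.42631024 pm:
cos θ = 1 - Δλ/λ_C
cos θ = 1 - 4.4612/2.42631024
cos θ = -0.838677

θ = arccos(-0.838677)
θ = 147.00°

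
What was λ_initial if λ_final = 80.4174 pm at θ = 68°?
78.9000 pm

From λ' = λ + Δλ, we have λ = λ' - Δλ

First calculate the Compton shift:
Δλ = λ_C(1 - cos θ)
Δλ = 2.4263 × (1 - cos(68°))
Δλ = 2.4263 × 0.6254
Δλ = 1.5174 pm

Initial wavelength:
λ = λ' - Δλ
λ = 80.4174 - 1.5174
λ = 78.9000 pm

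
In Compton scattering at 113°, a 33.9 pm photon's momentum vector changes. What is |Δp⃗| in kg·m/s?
3.1138e-23 kg·m/s

Photon momentum magnitude is p = h/λ.

Initial momentum:
p₀ = h/λ = 6.6261e-34/3.3900e-11 = 1.9546e-23 kg·m/s

After scattering:
λ' = λ + Δλ = 33.9 + 3.3743 = 37.2743 pm
p' = h/λ' = 6.6261e-34/3.7274e-11 = 1.7776e-23 kg·m/s

Momentum is a vector; the scattered photon's direction makes angle θ = 113° with the incident direction. The magnitude of the vector change Δp⃗ = p⃗₀ − p⃗' is found from the law of cosines:
|Δp⃗|² = p₀² + p'² − 2p₀p'cos θ
|Δp⃗|² = (1.9546e-23)² + (1.7776e-23)² − 2·1.9546e-23·1.7776e-23·cos(113°)
|Δp⃗| = 3.1138e-23 kg·m/s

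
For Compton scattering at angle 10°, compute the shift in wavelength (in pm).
0.0369 pm

Using the Compton scattering formula:
Δλ = λ_C(1 - cos θ)

where λ_C = h/(m_e·c) ≈ 2.4263 pm is the Compton wavelength of an electron.

For θ = 10°:
cos(10°) = 0.9848
1 - cos(10°) = 0.0152

Δλ = 2.4263 × 0.0152
Δλ = 0.0369 pm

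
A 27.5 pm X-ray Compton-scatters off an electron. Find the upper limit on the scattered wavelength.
32.3526 pm (at θ = 180°)

The Compton shift is Δλ = λ_C(1 − cos θ).

Since cos θ ranges from −1 to 1, the factor (1 − cos θ) ranges from 0 to 2; the maximum shift occurs at θ = 180° (backscattering):
Δλ_max = 2λ_C = 2 × 2.4263 pm = 4.8526 pm

Maximum scattered wavelength:
λ'_max = λ₀ + Δλ_max = 27.5 + 4.8526 = 32.3526 pm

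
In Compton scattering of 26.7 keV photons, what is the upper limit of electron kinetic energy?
2.5262 keV

Maximum energy transfer occurs at θ = 180° (backscattering).

Initial photon: E₀ = 26.7 keV → λ₀ = 46.4360 pm

Maximum Compton shift (at 180°):
Δλ_max = 2λ_C = 2 × 2.4263 = 4.8526 pm

Final wavelength:
λ' = 46.4360 + 4.8526 = 51.2886 pm

Minimum photon energy (maximum energy to electron):
E'_min = hc/λ' = 24.1738 keV

Maximum electron kinetic energy:
K_max = E₀ - E'_min = 26.7000 - 24.1738 = 2.5262 keV

(Intermediate values are shown rounded; full precision is carried through to the final answer.)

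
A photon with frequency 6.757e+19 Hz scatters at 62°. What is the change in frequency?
1.520e+19 Hz (decrease)

Convert frequency to wavelength (c = 299792458 m/s):
λ₀ = c/f₀ = 299792458/6.757e+19 = 4.4367687e-12 m = 4.4368 pm

Calculate Compton shift:
Δλ = λ_C(1 - cos(62°)) = 1.2872 pm

Final wavelength:
λ' = λ₀ + Δλ = 4.4368 + 1.2872 = 5.7240 pm

Final frequency:
f' = c/λ' = 299792458/5.7239952e-12 = 5.2374687e+19 Hz

Frequency shift (decrease):
Δf = f₀ - f' = 6.757e+19 - 5.2374687e+19 = 1.520e+19 Hz

(Intermediate values are shown rounded; full precision is carried through to the final answer.)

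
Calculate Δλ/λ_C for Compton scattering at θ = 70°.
0.6580 λ_C

The Compton shift formula is:
Δλ = λ_C(1 - cos θ)

Dividing both sides by λ_C:
Δλ/λ_C = 1 - cos θ

For θ = 70°:
Δλ/λ_C = 1 - cos(70°)
Δλ/λ_C = 1 - 0.3420
Δλ/λ_C = 0.6580

This means the shift is 0.6580 × λ_C = 1.5965 pm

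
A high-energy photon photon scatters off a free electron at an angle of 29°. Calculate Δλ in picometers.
0.3042 pm

Using the Compton scattering formula:
Δλ = λ_C(1 - cos θ)

where λ_C = h/(m_e·c) ≈ 2.4263 pm is the Compton wavelength of an electron.

For θ = 29°:
cos(29°) = 0.8746
1 - cos(29°) = 0.1254

Δλ = 2.4263 × 0.1254
Δλ = 0.3042 pm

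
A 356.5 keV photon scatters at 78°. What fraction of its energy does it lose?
0.3559 (or 35.59%)

Calculate initial and final photon energies:

Initial: E₀ = 356.5 keV → λ₀ = 3.4778 pm
Compton shift: Δλ = 1.9219 pm
Final wavelength: λ' = 5.3997 pm
Final energy: E' = 229.6144 keV

Fractional energy loss:
(E₀ - E')/E₀ = (356.5000 - 229.6144)/356.5000
= 126.8856/356.5000
= 0.3559
= 35.59%

(Intermediate values are shown rounded; full precision is carried through to the final answer.)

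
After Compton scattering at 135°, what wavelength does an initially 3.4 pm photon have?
7.5420 pm

Using the Compton formula: λ' = λ + λ_C(1 − cos θ)

For θ = 135°, cos θ = -√2/2 (exact) ≈ -0.7071, so:
1 − cos 135° = 1 − (-√2/2) ≈ 1.7071

Δλ = λ_C × 1.7071 = 2.4263 × 1.7071 = 4.1420 pm

λ' = 3.4 + 4.1420 = 7.5420 pm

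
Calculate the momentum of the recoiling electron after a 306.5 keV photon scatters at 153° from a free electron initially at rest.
2.3479e-22 kg·m/s

The electron is initially at rest, so by conservation of momentum:
p⃗_e = p⃗₀ − p⃗'  (incident photon momentum minus scattered photon momentum)

Photon momentum magnitudes (p = h/λ = E/c):
λ₀ = hc/E₀ = 4.0452 pm → p₀ = h/λ₀ = 1.6380e-22 kg·m/s
Δλ = λ_C(1 − cos 153°) = 4.5882 pm
λ' = 8.6333 pm → p' = h/λ' = 7.6750e-23 kg·m/s

The scattered photon makes angle θ = 153° with the incident direction, so by the law of cosines:
|p⃗_e|² = p₀² + p'² − 2p₀p'cos θ
|p⃗_e|² = (1.6380e-22)² + (7.6750e-23)² − 2·1.6380e-22·7.6750e-23·cos(153°)
|p⃗_e| = 2.3479e-22 kg·m/s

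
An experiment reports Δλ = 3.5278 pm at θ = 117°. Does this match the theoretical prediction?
Yes, consistent

Calculate the expected shift for θ = 117°:

Δλ_expected = λ_C(1 - cos(117°))
Δλ_expected = 2.4263 × (1 - cos(117°))
Δλ_expected = 2.4263 × 1.4540
Δλ_expected = 3.5278 pm

Given shift: 3.5278 pm
Expected shift: 3.5278 pm
Difference: 0.0000 pm

The values match. This is consistent with Compton scattering at the stated angle.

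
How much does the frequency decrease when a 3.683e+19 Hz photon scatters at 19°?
5.885e+17 Hz (decrease)

Convert frequency to wavelength (c = 299792458 m/s):
λ₀ = c/f₀ = 299792458/3.683e+19 = 8.1398984e-12 m = 8.1399 pm

Calculate Compton shift:
Δλ = λ_C(1 - cos(19°)) = 0.1322 pm

Final wavelength:
λ' = λ₀ + Δλ = 8.1399 + 0.1322 = 8.2721 pm

Final frequency:
f' = c/λ' = 299792458/8.2720872e-12 = 3.6241453e+19 Hz

Frequency shift (decrease):
Δf = f₀ - f' = 3.683e+19 - 3.6241453e+19 = 5.885e+17 Hz

(Intermediate values are shown rounded; full precision is carried through to the final answer.)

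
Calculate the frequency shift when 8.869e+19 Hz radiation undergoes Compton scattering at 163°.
5.180e+19 Hz (decrease)

Convert frequency to wavelength (c = 299792458 m/s):
λ₀ = c/f₀ = 299792458/8.869e+19 = 3.3802284e-12 m = 3.3802 pm

Calculate Compton shift:
Δλ = λ_C(1 - cos(163°)) = 4.7466 pm

Final wavelength:
λ' = λ₀ + Δλ = 3.3802 + 4.7466 = 8.1268 pm

Final frequency:
f' = c/λ' = 299792458/8.1268307e-12 = 3.6889222e+19 Hz

Frequency shift (decrease):
Δf = f₀ - f' = 8.869e+19 - 3.6889222e+19 = 5.180e+19 Hz

(Intermediate values are shown rounded; full precision is carried through to the final answer.)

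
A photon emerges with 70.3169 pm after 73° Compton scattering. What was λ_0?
68.6000 pm

From λ' = λ + Δλ, we have λ = λ' - Δλ

First calculate the Compton shift:
Δλ = λ_C(1 - cos θ)
Δλ = 2.4263 × (1 - cos(73°))
Δλ = 2.4263 × 0.7076
Δλ = 1.7169 pm

Initial wavelength:
λ = λ' - Δλ
λ = 70.3169 - 1.7169
λ = 68.6000 pm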